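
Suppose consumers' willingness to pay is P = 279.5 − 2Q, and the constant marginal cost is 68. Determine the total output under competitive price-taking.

Under competition P = MC = 68, so Q = (279.5 − 68)/2 = 105.75.

Q = 105.75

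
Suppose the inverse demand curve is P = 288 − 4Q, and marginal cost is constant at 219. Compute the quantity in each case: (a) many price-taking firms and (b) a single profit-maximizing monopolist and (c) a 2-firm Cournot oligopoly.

Competition: Q = 17.25; Monopoly: Q = 8.625; Cournot: Q = 11.5

Under competition P = MC = 219, so Q = (288 − 219)/4 = 17.25.
Monopoly sets MR = MC: 288 − 8Q = 219 ⇒ Q = 8.625, P = 288 − 4·8.625 = 253.5.
With 2 symmetric Cournot firms, each firm's FOC gives 288 − 12q = 219, so q = 5.75, Q = 2·5.75 = 11.5, and P = 242.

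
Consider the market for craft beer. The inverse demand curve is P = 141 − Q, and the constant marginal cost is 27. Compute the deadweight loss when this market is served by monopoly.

DWL = 1624.5

Under competition P = MC = 27, so Q = (141 − 27)/1 = 114.
A monopolist chooses Q where MR = MC. MR = 141 − 2Q; setting this equal to 27 gives Q = 57 and P = 84.
DWL is the triangle between Q = 57 and Q = 114: ½·(114 − 57)·(84 − 27) = 1624.5.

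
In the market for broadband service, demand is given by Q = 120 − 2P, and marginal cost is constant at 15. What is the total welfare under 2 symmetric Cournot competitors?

Inverting demand: P = 60 − 0.5Q.
Cournot with 2 identical firms: the symmetric best-response condition is 60 − 1.5q = 15. Each firm produces q = 30, total output Q = 60, price P = 30.
CS = ½·(60 − 30)·60 = 900; PS = (30 − 15)·60 = 900; TS = 1800.

TS = 1800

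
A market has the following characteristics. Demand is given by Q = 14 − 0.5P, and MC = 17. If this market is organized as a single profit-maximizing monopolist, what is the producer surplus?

Inverting demand: P = 28 − 2Q.
A monopolist chooses Q where MR = MC. MR = 28 − 4Q; setting this equal to 17 gives Q = 2.75 and P = 22.5.
PS = (22.5 − 17)·2.75 = 15.125.

PS = 15.125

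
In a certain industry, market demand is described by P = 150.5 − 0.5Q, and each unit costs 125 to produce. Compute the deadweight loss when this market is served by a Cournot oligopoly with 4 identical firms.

DWL = 26.01

Under competition P = MC = 125, so Q = (150.5 − 125)/0.5 = 51.
Cournot with 4 identical firms: the symmetric best-response condition is 150.5 − 2.5q = 125. Each firm produces q = 10.2, total output Q = 40.8, price P = 130.1.
DWL is the triangle between Q = 40.8 and Q = 51: ½·(51 − 40.8)·(130.1 − 125) = 26.01.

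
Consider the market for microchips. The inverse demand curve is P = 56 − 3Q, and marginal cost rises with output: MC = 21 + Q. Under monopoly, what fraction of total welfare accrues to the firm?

The monopolist equates marginal revenue to marginal cost: 56 − 6Q = 21 + Q, so Q = 5. From demand, P = 41.
CS = ½·(56 − 41)·5 = 37.5.
PS = P·Q − VC(Q) = 41·5 − (21·5 + ½·1·5²) = 87.5.
Share captured = PS/TS = 87.5/125 = 0.7.

PS/TS = 0.7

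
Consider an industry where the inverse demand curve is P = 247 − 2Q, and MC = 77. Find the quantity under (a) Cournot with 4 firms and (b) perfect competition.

In a 4-firm Cournot equilibrium, symmetry and the first-order condition give q = (247 − 77)/(10) = 17. So Q = 68 and P = 111.
Perfect competition: P = MC = 77, so 247 − 2Q = 77 and Q = 85.

Cournot: Q = 68; Competition: Q = 85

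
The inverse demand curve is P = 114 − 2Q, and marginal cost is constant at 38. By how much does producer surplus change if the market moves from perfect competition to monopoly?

PS rises by 722

Perfect competition: P = MC = 38, so 114 − 2Q = 38 and Q = 38.
PS = (38 − 38)·38 = 0.
Monopoly sets MR = MC: 114 − 4Q = 38 ⇒ Q = 19, P = 114 − 2·19 = 76.
PS = (76 − 38)·19 = 722.
Change in producer surplus: 722 − 0 = 722.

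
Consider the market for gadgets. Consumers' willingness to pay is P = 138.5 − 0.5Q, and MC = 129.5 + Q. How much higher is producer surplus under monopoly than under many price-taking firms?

Under competition P = MC: 138.5 − 0.5Q = 129.5 + Q ⇒ Q = 6, P = 135.5.
PS = P·Q − VC(Q) = 135.5·6 − (129.5·6 + ½·1·6²) = 18.
Monopoly sets MR = MC: 138.5 − Q = 129.5 + Q ⇒ Q = 4.5, P = 138.5 − 0.5·4.5 = 136.25.
PS = P·Q − VC(Q) = 136.25·4.5 − (129.5·4.5 + ½·1·4.5²) = 20.25.
Change in producer surplus: 20.25 − 18 = 2.25.

Producer surplus rises by 2.25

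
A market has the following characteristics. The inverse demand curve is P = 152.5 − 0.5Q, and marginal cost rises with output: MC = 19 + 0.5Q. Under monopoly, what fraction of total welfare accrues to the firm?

A monopolist chooses Q where MR = MC. MR = 152.5 − Q; setting this equal to 19 + 0.5Q gives Q = 89 and P = 108.
CS = ½·(152.5 − 108)·89 = 1980.25.
PS = P·Q − VC(Q) = 108·89 − (19·89 + ½·0.5·89²) = 5940.75.
Share captured = PS/TS = 5940.75/7921 = 0.75.

PS/TS = 0.75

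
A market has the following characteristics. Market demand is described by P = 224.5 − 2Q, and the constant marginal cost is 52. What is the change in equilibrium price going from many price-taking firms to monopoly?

Under competition P = MC = 52, so Q = (224.5 − 52)/2 = 86.25.
The monopolist equates marginal revenue to marginal cost: 224.5 − 4Q = 52, so Q = 43.125. From demand, P = 138.25.
Change in equilibrium price: 138.25 − 52 = 86.25.

Equilibrium price rises by 86.25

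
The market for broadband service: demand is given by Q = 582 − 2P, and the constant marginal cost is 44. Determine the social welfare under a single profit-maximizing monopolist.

TS = 45756.75

Inverting demand: P = 291 − 0.5Q.
A monopolist chooses Q where MR = MC. MR = 291 − Q; setting this equal to 44 gives Q = 247 and P = 167.5.
CS = ½·(291 − 167.5)·247 = 15252.25; PS = (167.5 − 44)·247 = 30504.5; TS = 45756.75.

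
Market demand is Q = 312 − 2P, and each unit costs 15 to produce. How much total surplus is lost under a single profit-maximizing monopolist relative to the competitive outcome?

DWL = 4970.25

Inverting demand: P = 156 − 0.5Q.
Perfect competition: P = MC = 15, so 156 − 0.5Q = 15 and Q = 282.
A monopolist chooses Q where MR = MC. MR = 156 − Q; setting this equal to 15 gives Q = 141 and P = 85.5.
DWL is the triangle between Q = 141 and Q = 282: ½·(282 − 141)·(85.5 − 15) = 4970.25.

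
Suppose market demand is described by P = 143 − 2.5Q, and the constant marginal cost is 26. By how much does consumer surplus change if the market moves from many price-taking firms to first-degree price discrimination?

Perfect competition: P = MC = 26, so 143 − 2.5Q = 26 and Q = 46.8.
CS = ½·(143 − 26)·46.8 = 2737.8.
With perfect price discrimination, output is the efficient level Q = 46.8 (where demand meets MC), but every buyer pays their willingness to pay: CS = 0 and PS = total surplus.
CS = 0.
Change in consumer surplus: 0 − 2737.8 = −2737.8.

Consumer surplus falls by 2737.8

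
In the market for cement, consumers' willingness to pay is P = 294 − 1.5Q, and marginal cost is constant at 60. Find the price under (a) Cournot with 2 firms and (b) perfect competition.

Cournot with 2 identical firms: the symmetric best-response condition is 294 − 4.5q = 60. Each firm produces q = 52, total output Q = 104, price P = 138.
Perfect competition: P = MC = 60, so 294 − 1.5Q = 60 and Q = 156.

Cournot: P = 138; Competition: P = 60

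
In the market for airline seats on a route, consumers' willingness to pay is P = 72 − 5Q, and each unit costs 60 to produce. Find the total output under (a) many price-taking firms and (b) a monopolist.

Competitive firms price at marginal cost: P = 60, giving Q = 2.4.
A monopolist chooses Q where MR = MC. MR = 72 − 10Q; setting this equal to 60 gives Q = 1.2 and P = 66.

Competition: Q = 2.4; Monopoly: Q = 1.2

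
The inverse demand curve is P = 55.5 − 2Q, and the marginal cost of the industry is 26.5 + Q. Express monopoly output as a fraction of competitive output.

The monopolist equates marginal revenue to marginal cost: 55.5 − 4Q = 26.5 + Q, so Q = 5.8. From demand, P = 43.9.
Competitive equilibrium sets price equal to marginal cost: 55.5 − 2Q = 26.5 + Q, so Q = 29/3 and P = 217/6.
Ratio Q_m/Q_c = 5.8/(29/3) = 0.6.

Q_m/Q_c = 0.6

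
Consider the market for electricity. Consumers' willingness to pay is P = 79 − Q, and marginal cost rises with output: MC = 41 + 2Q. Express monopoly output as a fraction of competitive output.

Q_m/Q_c = 0.75

The monopolist equates marginal revenue to marginal cost: 79 − 2Q = 41 + 2Q, so Q = 9.5. From demand, P = 69.5.
Competitive equilibrium sets price equal to marginal cost: 79 − Q = 41 + 2Q, so Q = 38/3 and P = 199/3.
Ratio Q_m/Q_c = 9.5/(38/3) = 0.75.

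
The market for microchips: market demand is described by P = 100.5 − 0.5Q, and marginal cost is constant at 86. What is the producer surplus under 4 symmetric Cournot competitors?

With 4 symmetric Cournot firms, each firm's FOC gives 100.5 − 2.5q = 86, so q = 5.8, Q = 4·5.8 = 23.2, and P = 88.9.
PS = (88.9 − 86)·23.2 = 67.28.

PS = 67.28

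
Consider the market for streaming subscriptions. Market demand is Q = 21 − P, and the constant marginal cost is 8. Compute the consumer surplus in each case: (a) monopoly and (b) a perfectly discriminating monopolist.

Monopoly: CS = 21.125; Perfect PD: CS = 0

Inverting demand: P = 21 − Q.
Monopoly sets MR = MC: 21 − 2Q = 8 ⇒ Q = 6.5, P = 21 − 6.5 = 14.5.
CS = ½·(21 − 14.5)·6.5 = 21.125.
A perfectly discriminating monopolist sells every unit with P(Q) ≥ MC(Q), so output equals the competitive quantity Q = 13. Each buyer pays their reservation price, so CS = 0 and the firm captures all surplus.
CS = 0.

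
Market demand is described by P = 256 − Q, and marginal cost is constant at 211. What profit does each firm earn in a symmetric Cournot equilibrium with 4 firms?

π_i = 81

In a 4-firm Cournot equilibrium, symmetry and the first-order condition give q = (256 − 211)/(5) = 9. So Q = 36 and P = 220.
Each firm's profit = (220 − 211)·9 = 81.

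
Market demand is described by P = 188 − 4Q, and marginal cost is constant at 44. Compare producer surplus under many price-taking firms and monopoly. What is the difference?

Producer surplus rises by 1296

Perfect competition: P = MC = 44, so 188 − 4Q = 44 and Q = 36.
PS = (44 − 44)·36 = 0.
The monopolist equates marginal revenue to marginal cost: 188 − 8Q = 44, so Q = 18. From demand, P = 116.
PS = (116 − 44)·18 = 1296.
Change in producer surplus: 1296 − 0 = 1296.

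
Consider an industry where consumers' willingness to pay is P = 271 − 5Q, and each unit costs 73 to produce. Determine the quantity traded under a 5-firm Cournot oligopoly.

Q = 33

In a 5-firm Cournot equilibrium, symmetry and the first-order condition give q = (271 − 73)/(30) = 6.6. So Q = 33 and P = 106.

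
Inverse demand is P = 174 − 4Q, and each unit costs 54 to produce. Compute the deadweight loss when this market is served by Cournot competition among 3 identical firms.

Perfect competition: P = MC = 54, so 174 − 4Q = 54 and Q = 30.
In a 3-firm Cournot equilibrium, symmetry and the first-order condition give q = (174 − 54)/(16) = 7.5. So Q = 22.5 and P = 84.
DWL is the triangle between Q = 22.5 and Q = 30: ½·(30 − 22.5)·(84 − 54) = 112.5.

DWL = 112.5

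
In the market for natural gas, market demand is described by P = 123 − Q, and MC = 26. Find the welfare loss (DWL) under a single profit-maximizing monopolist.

DWL = 1176.125

Competitive firms price at marginal cost: P = 26, giving Q = 97.
The monopolist equates marginal revenue to marginal cost: 123 − 2Q = 26, so Q = 48.5. From demand, P = 74.5.
DWL is the triangle between Q = 48.5 and Q = 97: ½·(97 − 48.5)·(74.5 − 26) = 1176.125.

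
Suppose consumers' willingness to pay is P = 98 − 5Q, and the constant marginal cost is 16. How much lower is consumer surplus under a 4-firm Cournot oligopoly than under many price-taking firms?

Consumer surplus falls by 242.064

Competitive firms price at marginal cost: P = 16, giving Q = 16.4.
CS = ½·(98 − 16)·16.4 = 672.4.
With 4 symmetric Cournot firms, each firm's FOC gives 98 − 25q = 16, so q = 3.28, Q = 4·3.28 = 13.12, and P = 32.4.
CS = ½·(98 − 32.4)·13.12 = 430.336.
Change in consumer surplus: 430.336 − 672.4 = −242.064.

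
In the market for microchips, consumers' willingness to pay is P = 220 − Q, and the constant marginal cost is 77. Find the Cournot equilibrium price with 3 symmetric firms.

With 3 symmetric Cournot firms, each firm's FOC gives 220 − 4q = 77, so q = 35.75, Q = 3·35.75 = 107.25, and P = 112.75.

P = 112.75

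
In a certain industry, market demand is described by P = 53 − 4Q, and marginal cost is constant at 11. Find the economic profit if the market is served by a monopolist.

Profit = 110.25

The monopolist equates marginal revenue to marginal cost: 53 − 8Q = 11, so Q = 5.25. From demand, P = 32.
Profit = (32 − 11)·5.25 = 110.25.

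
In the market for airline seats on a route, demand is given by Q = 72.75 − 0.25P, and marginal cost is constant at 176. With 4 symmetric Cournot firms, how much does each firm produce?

q_i = 5.75

Inverting demand: P = 291 − 4Q.
With 4 symmetric Cournot firms, each firm's FOC gives 291 − 20q = 176, so q = 5.75, Q = 4·5.75 = 23, and P = 199.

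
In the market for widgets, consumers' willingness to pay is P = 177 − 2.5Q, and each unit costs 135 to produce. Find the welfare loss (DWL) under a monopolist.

DWL = 88.2

Under competition P = MC = 135, so Q = (177 − 135)/2.5 = 16.8.
A monopolist chooses Q where MR = MC. MR = 177 − 5Q; setting this equal to 135 gives Q = 8.4 and P = 156.
DWL is the triangle between Q = 8.4 and Q = 16.8: ½·(16.8 − 8.4)·(156 − 135) = 88.2.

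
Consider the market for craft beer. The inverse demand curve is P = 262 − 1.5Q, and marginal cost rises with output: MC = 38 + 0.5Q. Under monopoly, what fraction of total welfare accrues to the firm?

PS/TS = 0.7

Monopoly sets MR = MC: 262 − 3Q = 38 + 0.5Q ⇒ Q = 64, P = 262 − 1.5·64 = 166.
CS = ½·(262 − 166)·64 = 3072.
PS = P·Q − VC(Q) = 166·64 − (38·64 + ½·0.5·64²) = 7168.
Share captured = PS/TS = 7168/10240 = 0.7.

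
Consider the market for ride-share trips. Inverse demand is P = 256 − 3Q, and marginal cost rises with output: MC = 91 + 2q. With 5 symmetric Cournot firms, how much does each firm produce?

q_i = 8.25

Cournot with 5 identical firms: the symmetric best-response condition is 256 − 18q = 91 + 2q. Each firm produces q = 8.25, total output Q = 41.25, price P = 132.25.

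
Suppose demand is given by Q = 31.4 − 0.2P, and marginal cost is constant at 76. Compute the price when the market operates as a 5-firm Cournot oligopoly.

Inverting demand: P = 157 − 5Q.
With 5 symmetric Cournot firms, each firm's FOC gives 157 − 30q = 76, so q = 2.7, Q = 5·2.7 = 13.5, and P = 89.5.

P = 89.5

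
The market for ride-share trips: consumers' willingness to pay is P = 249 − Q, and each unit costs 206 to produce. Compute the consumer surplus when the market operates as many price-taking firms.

Under competition P = MC = 206, so Q = (249 − 206)/1 = 43.
CS = ½·(249 − 206)·43 = 924.5.

CS = 924.5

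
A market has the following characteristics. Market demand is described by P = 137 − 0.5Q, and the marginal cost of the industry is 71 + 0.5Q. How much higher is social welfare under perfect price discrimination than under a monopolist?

Social welfare rises by 242

The monopolist equates marginal revenue to marginal cost: 137 − Q = 71 + 0.5Q, so Q = 44. From demand, P = 115.
CS = ½·(137 − 115)·44 = 484; PS = (115·44 − 71·44 − ½·0.5·44²) = 1452; TS = 1936.
With perfect price discrimination, output is the efficient level Q = 66 (where demand meets MC), but every buyer pays their willingness to pay: CS = 0 and PS = total surplus.
TS = 2178 (equal to competitive TS).
Change in social welfare: 2178 − 1936 = 242.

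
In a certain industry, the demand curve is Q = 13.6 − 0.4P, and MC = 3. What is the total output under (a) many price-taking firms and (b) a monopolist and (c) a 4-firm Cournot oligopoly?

Inverting demand: P = 34 − 2.5Q.
Perfect competition: P = MC = 3, so 34 − 2.5Q = 3 and Q = 12.4.
A monopolist chooses Q where MR = MC. MR = 34 − 5Q; setting this equal to 3 gives Q = 6.2 and P = 18.5.
In a 4-firm Cournot equilibrium, symmetry and the first-order condition give q = (34 − 3)/(12.5) = 2.48. So Q = 9.92 and P = 9.2.

Competition: Q = 12.4; Monopoly: Q = 6.2; Cournot: Q = 9.92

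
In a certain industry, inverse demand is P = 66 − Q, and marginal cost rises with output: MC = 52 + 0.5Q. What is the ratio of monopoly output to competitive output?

Q_m/Q_c = 0.6

Monopoly sets MR = MC: 66 − 2Q = 52 + 0.5Q ⇒ Q = 5.6, P = 66 − 5.6 = 60.4.
Under competition P = MC: 66 − Q = 52 + 0.5Q ⇒ Q = 28/3, P = 170/3.
Ratio Q_m/Q_c = 5.6/(28/3) = 0.6.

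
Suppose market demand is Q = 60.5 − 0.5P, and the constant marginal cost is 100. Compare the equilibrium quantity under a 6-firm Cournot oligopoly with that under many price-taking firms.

Inverting demand: P = 121 − 2Q.
With 6 symmetric Cournot firms, each firm's FOC gives 121 − 14q = 100, so q = 1.5, Q = 6·1.5 = 9, and P = 103.
Perfect competition: P = MC = 100, so 121 − 2Q = 100 and Q = 10.5.

Cournot: Q = 9; Competition: Q = 10.5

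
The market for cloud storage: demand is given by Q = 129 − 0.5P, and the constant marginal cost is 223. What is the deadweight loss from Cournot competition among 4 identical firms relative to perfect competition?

Inverting demand: P = 258 − 2Q.
Competitive firms price at marginal cost: P = 223, giving Q = 17.5.
With 4 symmetric Cournot firms, each firm's FOC gives 258 − 10q = 223, so q = 3.5, Q = 4·3.5 = 14, and P = 230.
DWL is the triangle between Q = 14 and Q = 17.5: ½·(17.5 − 14)·(230 − 223) = 12.25.

DWL = 12.25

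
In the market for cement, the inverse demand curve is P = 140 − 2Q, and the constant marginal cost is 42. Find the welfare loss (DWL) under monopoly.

Perfect competition: P = MC = 42, so 140 − 2Q = 42 and Q = 49.
Monopoly sets MR = MC: 140 − 4Q = 42 ⇒ Q = 24.5, P = 140 − 2·24.5 = 91.
DWL is the triangle between Q = 24.5 and Q = 49: ½·(49 − 24.5)·(91 − 42) = 600.25.

DWL = 600.25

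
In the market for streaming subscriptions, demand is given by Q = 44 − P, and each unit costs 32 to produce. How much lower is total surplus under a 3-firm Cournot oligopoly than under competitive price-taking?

Total surplus falls by 4.5

Inverting demand: P = 44 − Q.
Competitive firms price at marginal cost: P = 32, giving Q = 12.
CS = ½·(44 − 32)·12 = 72; PS = (32 − 32)·12 = 0; TS = 72.
Cournot with 3 identical firms: the symmetric best-response condition is 44 − 4q = 32. Each firm produces q = 3, total output Q = 9, price P = 35.
CS = ½·(44 − 35)·9 = 40.5; PS = (35 − 32)·9 = 27; TS = 67.5.
Change in total surplus: 67.5 − 72 = −4.5.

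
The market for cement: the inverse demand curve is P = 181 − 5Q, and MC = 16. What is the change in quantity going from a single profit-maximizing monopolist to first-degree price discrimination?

Quantity rises by 16.5

The monopolist equates marginal revenue to marginal cost: 181 − 10Q = 16, so Q = 16.5. From demand, P = 98.5.
Under first-degree price discrimination the firm charges each unit its demand price and produces up to where P = MC, i.e. Q = 33. Consumer surplus is zero; producer surplus equals total surplus.
Change in quantity: 33 − 16.5 = 16.5.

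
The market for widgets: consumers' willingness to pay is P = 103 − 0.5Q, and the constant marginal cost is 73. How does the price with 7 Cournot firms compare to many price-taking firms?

With 7 symmetric Cournot firms, each firm's FOC gives 103 − 4q = 73, so q = 7.5, Q = 7·7.5 = 52.5, and P = 76.75.
Perfect competition: P = MC = 73, so 103 − 0.5Q = 73 and Q = 60.

Cournot: P = 76.75; Competition: P = 73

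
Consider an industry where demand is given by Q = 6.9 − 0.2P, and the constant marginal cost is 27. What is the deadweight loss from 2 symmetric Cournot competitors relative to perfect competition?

Inverting demand: P = 34.5 − 5Q.
Perfect competition: P = MC = 27, so 34.5 − 5Q = 27 and Q = 1.5.
Cournot with 2 identical firms: the symmetric best-response condition is 34.5 − 15q = 27. Each firm produces q = 0.5, total output Q = 1, price P = 29.5.
DWL is the triangle between Q = 1 and Q = 1.5: ½·(1.5 − 1)·(29.5 − 27) = 0.625.

DWL = 0.625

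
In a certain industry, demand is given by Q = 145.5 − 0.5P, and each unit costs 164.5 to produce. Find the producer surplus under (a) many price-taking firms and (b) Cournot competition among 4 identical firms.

Competition: PS = 0; Cournot: PS = 1280.18

Inverting demand: P = 291 − 2Q.
Perfect competition: P = MC = 164.5, so 291 − 2Q = 164.5 and Q = 63.25.
PS = (164.5 − 164.5)·63.25 = 0.
Cournot with 4 identical firms: the symmetric best-response condition is 291 − 10q = 164.5. Each firm produces q = 12.65, total output Q = 50.6, price P = 189.8.
PS = (189.8 − 164.5)·50.6 = 1280.18.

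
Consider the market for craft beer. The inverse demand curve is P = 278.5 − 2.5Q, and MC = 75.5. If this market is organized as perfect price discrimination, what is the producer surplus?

A perfectly discriminating monopolist sells every unit with P(Q) ≥ MC(Q), so output equals the competitive quantity Q = 81.2. Each buyer pays their reservation price, so CS = 0 and the firm captures all surplus.
PS = ½·(278.5 − 75.5)·81.2 = 8241.8.

PS = 8241.8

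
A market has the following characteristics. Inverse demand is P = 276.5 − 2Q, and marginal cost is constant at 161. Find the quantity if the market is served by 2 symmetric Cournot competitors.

Q = 38.5

In a 2-firm Cournot equilibrium, symmetry and the first-order condition give q = (276.5 − 161)/(6) = 19.25. So Q = 38.5 and P = 199.5.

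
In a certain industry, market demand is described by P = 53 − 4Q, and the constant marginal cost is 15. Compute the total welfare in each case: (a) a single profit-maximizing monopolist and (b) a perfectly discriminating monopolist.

Monopoly: TS = 135.375; Perfect PD: TS = 180.5

A monopolist chooses Q where MR = MC. MR = 53 − 8Q; setting this equal to 15 gives Q = 4.75 and P = 34.
CS = ½·(53 − 34)·4.75 = 45.125; PS = (34 − 15)·4.75 = 90.25; TS = 135.375.
A perfectly discriminating monopolist sells every unit with P(Q) ≥ MC(Q), so output equals the competitive quantity Q = 9.5. Each buyer pays their reservation price, so CS = 0 and the firm captures all surplus.
TS = 180.5 (equal to competitive TS).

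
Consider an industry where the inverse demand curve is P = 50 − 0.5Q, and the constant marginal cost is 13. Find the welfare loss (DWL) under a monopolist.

DWL = 342.25

Competitive firms price at marginal cost: P = 13, giving Q = 74.
A monopolist chooses Q where MR = MC. MR = 50 − Q; setting this equal to 13 gives Q = 37 and P = 31.5.
DWL is the triangle between Q = 37 and Q = 74: ½·(74 − 37)·(31.5 − 13) = 342.25.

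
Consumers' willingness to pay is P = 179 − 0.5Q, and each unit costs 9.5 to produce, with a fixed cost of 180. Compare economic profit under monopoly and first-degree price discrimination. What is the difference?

The monopolist equates marginal revenue to marginal cost: 179 − Q = 9.5, so Q = 169.5. From demand, P = 94.25.
Profit = (94.25 − 9.5)·169.5 − 180 = 14185.125.
A perfectly discriminating monopolist sells every unit with P(Q) ≥ MC(Q), so output equals the competitive quantity Q = 339. Each buyer pays their reservation price, so CS = 0 and the firm captures all surplus.
PS equals the full surplus area, 28730.25. Profit = 28730.25 − 180 = 28550.25.
Change in economic profit: 28550.25 − 14185.125 = 14365.125.

π rises by 14365.125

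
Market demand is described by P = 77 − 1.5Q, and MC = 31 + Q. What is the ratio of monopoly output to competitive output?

The monopolist equates marginal revenue to marginal cost: 77 − 3Q = 31 + Q, so Q = 11.5. From demand, P = 59.75.
Under competition P = MC: 77 − 1.5Q = 31 + Q ⇒ Q = 18.4, P = 49.4.
Ratio Q_m/Q_c = 11.5/18.4 = 0.625.

Q_m/Q_c = 0.625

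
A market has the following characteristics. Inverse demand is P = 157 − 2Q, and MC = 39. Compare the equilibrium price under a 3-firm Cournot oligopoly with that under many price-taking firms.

With 3 symmetric Cournot firms, each firm's FOC gives 157 − 8q = 39, so q = 14.75, Q = 3·14.75 = 44.25, and P = 68.5.
Under competition P = MC = 39, so Q = (157 − 39)/2 = 59.

Cournot: P = 68.5; Competition: P = 39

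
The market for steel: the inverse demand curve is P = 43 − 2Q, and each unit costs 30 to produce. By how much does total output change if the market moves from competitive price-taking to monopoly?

Q falls by 3.25

Under competition P = MC = 30, so Q = (43 − 30)/2 = 6.5.
A monopolist chooses Q where MR = MC. MR = 43 − 4Q; setting this equal to 30 gives Q = 3.25 and P = 36.5.
Change in total output: 3.25 − 6.5 = −3.25.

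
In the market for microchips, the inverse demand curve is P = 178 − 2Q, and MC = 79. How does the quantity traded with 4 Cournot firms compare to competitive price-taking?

Cournot: Q = 39.6; Competition: Q = 49.5

Cournot with 4 identical firms: the symmetric best-response condition is 178 − 10q = 79. Each firm produces q = 9.9, total output Q = 39.6, price P = 98.8.
Perfect competition: P = MC = 79, so 178 − 2Q = 79 and Q = 49.5.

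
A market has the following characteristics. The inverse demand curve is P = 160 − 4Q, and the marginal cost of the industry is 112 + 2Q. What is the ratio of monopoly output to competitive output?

Q_m/Q_c = 0.6

Monopoly sets MR = MC: 160 − 8Q = 112 + 2Q ⇒ Q = 4.8, P = 160 − 4·4.8 = 140.8.
Competitive equilibrium sets price equal to marginal cost: 160 − 4Q = 112 + 2Q, so Q = 8 and P = 128.
Ratio Q_m/Q_c = 4.8/8 = 0.6.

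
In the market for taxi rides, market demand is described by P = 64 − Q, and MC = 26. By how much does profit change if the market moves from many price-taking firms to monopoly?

Perfect competition: P = MC = 26, so 64 − Q = 26 and Q = 38.
Profit = (26 − 26)·38 = 0.
The monopolist equates marginal revenue to marginal cost: 64 − 2Q = 26, so Q = 19. From demand, P = 45.
Profit = (45 − 26)·19 = 361.
Change in profit: 361 − 0 = 361.

Profit rises by 361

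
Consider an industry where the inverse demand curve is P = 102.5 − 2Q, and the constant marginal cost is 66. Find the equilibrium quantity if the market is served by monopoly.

Monopoly sets MR = MC: 102.5 − 4Q = 66 ⇒ Q = 9.125, P = 102.5 − 2·9.125 = 84.25.

Q = 9.125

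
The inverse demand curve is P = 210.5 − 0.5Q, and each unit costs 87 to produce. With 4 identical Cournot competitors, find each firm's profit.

π_i = 1220.18

Cournot with 4 identical firms: the symmetric best-response condition is 210.5 − 2.5q = 87. Each firm produces q = 49.4, total output Q = 197.6, price P = 111.7.
Each firm's profit = (111.7 − 87)·49.4 = 1220.18.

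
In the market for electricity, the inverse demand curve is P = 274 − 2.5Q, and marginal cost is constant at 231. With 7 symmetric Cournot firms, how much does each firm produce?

q_i = 2.15

With 7 symmetric Cournot firms, each firm's FOC gives 274 − 20q = 231, so q = 2.15, Q = 7·2.15 = 15.05, and P = 236.375.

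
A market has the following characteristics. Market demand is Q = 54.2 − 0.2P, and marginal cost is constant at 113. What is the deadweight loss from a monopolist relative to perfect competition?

Inverting demand: P = 271 − 5Q.
Under competition P = MC = 113, so Q = (271 − 113)/5 = 31.6.
Monopoly sets MR = MC: 271 − 10Q = 113 ⇒ Q = 15.8, P = 271 − 5·15.8 = 192.
DWL is the triangle between Q = 15.8 and Q = 31.6: ½·(31.6 − 15.8)·(192 − 113) = 624.1.

DWL = 624.1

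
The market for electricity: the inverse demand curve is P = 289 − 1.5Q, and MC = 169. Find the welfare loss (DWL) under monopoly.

DWL = 1200

Perfect competition: P = MC = 169, so 289 − 1.5Q = 169 and Q = 80.
The monopolist equates marginal revenue to marginal cost: 289 − 3Q = 169, so Q = 40. From demand, P = 229.
DWL is the triangle between Q = 40 and Q = 80: ½·(80 − 40)·(229 − 169) = 1200.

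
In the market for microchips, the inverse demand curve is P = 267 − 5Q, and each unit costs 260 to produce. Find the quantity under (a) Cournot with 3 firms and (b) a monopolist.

In a 3-firm Cournot equilibrium, symmetry and the first-order condition give q = (267 − 260)/(20) = 0.35. So Q = 1.05 and P = 261.75.
Monopoly sets MR = MC: 267 − 10Q = 260 ⇒ Q = 0.7, P = 267 − 5·0.7 = 263.5.

Cournot: Q = 1.05; Monopoly: Q = 0.7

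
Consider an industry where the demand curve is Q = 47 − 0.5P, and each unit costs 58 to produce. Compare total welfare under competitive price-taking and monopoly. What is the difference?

TS falls by 81

Inverting demand: P = 94 − 2Q.
Competitive firms price at marginal cost: P = 58, giving Q = 18.
CS = ½·(94 − 58)·18 = 324; PS = (58 − 58)·18 = 0; TS = 324.
A monopolist chooses Q where MR = MC. MR = 94 − 4Q; setting this equal to 58 gives Q = 9 and P = 76.
CS = ½·(94 − 76)·9 = 81; PS = (76 − 58)·9 = 162; TS = 243.
Change in total welfare: 243 − 324 = −81.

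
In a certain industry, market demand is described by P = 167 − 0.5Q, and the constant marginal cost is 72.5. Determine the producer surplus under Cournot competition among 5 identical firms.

With 5 symmetric Cournot firms, each firm's FOC gives 167 − 3q = 72.5, so q = 31.5, Q = 5·31.5 = 157.5, and P = 88.25.
PS = (88.25 − 72.5)·157.5 = 2480.625.

PS = 2480.625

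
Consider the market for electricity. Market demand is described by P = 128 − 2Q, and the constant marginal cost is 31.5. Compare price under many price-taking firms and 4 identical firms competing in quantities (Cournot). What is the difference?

P rises by 19.3

Perfect competition: P = MC = 31.5, so 128 − 2Q = 31.5 and Q = 48.25.
In a 4-firm Cournot equilibrium, symmetry and the first-order condition give q = (128 − 31.5)/(10) = 9.65. So Q = 38.6 and P = 50.8.
Change in price: 50.8 − 31.5 = 19.3.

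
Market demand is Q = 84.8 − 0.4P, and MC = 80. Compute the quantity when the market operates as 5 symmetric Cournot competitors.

Inverting demand: P = 212 − 2.5Q.
In a 5-firm Cournot equilibrium, symmetry and the first-order condition give q = (212 − 80)/(15) = 8.8. So Q = 44 and P = 102.

Q = 44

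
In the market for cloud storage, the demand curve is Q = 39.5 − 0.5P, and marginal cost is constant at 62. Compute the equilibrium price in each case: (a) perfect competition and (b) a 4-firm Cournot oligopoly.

Competition: P = 62; Cournot: P = 65.4

Inverting demand: P = 79 − 2Q.
Perfect competition: P = MC = 62, so 79 − 2Q = 62 and Q = 8.5.
With 4 symmetric Cournot firms, each firm's FOC gives 79 − 10q = 62, so q = 1.7, Q = 4·1.7 = 6.8, and P = 65.4.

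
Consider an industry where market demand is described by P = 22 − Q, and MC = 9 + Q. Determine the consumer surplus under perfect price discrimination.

With perfect price discrimination, output is the efficient level Q = 6.5 (where demand meets MC), but every buyer pays their willingness to pay: CS = 0 and PS = total surplus.
CS = 0.

CS = 0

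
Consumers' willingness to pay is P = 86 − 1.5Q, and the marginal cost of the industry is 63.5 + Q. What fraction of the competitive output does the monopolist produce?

The monopolist equates marginal revenue to marginal cost: 86 − 3Q = 63.5 + Q, so Q = 5.625. From demand, P = 1241/16.
Competitive equilibrium sets price equal to marginal cost: 86 − 1.5Q = 63.5 + Q, so Q = 9 and P = 72.5.
Ratio Q_m/Q_c = 5.625/9 = 0.625.

Q_m/Q_c = 0.625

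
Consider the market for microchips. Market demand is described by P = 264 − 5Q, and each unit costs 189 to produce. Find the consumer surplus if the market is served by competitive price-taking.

Perfect competition: P = MC = 189, so 264 − 5Q = 189 and Q = 15.
CS = ½·(264 − 189)·15 = 562.5.

CS = 562.5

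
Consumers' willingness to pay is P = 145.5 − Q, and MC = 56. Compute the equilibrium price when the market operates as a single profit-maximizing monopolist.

P = 100.75

The monopolist equates marginal revenue to marginal cost: 145.5 − 2Q = 56, so Q = 44.75. From demand, P = 100.75.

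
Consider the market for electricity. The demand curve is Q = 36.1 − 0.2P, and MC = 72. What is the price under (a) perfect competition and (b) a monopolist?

Competition: P = 72; Monopoly: P = 126.25

Inverting demand: P = 180.5 − 5Q.
Under competition P = MC = 72, so Q = (180.5 − 72)/5 = 21.7.
Monopoly sets MR = MC: 180.5 − 10Q = 72 ⇒ Q = 10.85, P = 180.5 − 5·10.85 = 126.25.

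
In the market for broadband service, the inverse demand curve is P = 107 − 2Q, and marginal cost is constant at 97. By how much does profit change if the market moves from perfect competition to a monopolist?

Perfect competition: P = MC = 97, so 107 − 2Q = 97 and Q = 5.
Profit = (97 − 97)·5 = 0.
Monopoly sets MR = MC: 107 − 4Q = 97 ⇒ Q = 2.5, P = 107 − 2·2.5 = 102.
Profit = (102 − 97)·2.5 = 12.5.
Change in profit: 12.5 − 0 = 12.5.

Profit rises by 12.5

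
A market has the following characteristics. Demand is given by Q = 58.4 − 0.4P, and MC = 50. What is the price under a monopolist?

P = 98

Inverting demand: P = 146 − 2.5Q.
Monopoly sets MR = MC: 146 − 5Q = 50 ⇒ Q = 19.2, P = 146 − 2.5·19.2 = 98.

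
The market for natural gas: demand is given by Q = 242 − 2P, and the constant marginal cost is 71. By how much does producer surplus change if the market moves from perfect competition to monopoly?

PS rises by 1250

Inverting demand: P = 121 − 0.5Q.
Perfect competition: P = MC = 71, so 121 − 0.5Q = 71 and Q = 100.
PS = (71 − 71)·100 = 0.
A monopolist chooses Q where MR = MC. MR = 121 − Q; setting this equal to 71 gives Q = 50 and P = 96.
PS = (96 − 71)·50 = 1250.
Change in producer surplus: 1250 − 0 = 1250.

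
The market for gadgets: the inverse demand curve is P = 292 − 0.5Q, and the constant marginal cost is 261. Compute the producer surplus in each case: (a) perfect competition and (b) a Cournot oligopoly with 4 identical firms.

Perfect competition: P = MC = 261, so 292 − 0.5Q = 261 and Q = 62.
PS = (261 − 261)·62 = 0.
Cournot with 4 identical firms: the symmetric best-response condition is 292 − 2.5q = 261. Each firm produces q = 12.4, total output Q = 49.6, price P = 267.2.
PS = (267.2 − 261)·49.6 = 307.52.

Competition: PS = 0; Cournot: PS = 307.52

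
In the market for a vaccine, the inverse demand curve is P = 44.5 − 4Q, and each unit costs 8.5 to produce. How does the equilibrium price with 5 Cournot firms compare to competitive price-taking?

Cournot: P = 14.5; Competition: P = 8.5

In a 5-firm Cournot equilibrium, symmetry and the first-order condition give q = (44.5 − 8.5)/(24) = 1.5. So Q = 7.5 and P = 14.5.
Under competition P = MC = 8.5, so Q = (44.5 − 8.5)/4 = 9.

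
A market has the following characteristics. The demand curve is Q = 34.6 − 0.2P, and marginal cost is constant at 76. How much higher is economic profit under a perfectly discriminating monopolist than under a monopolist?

Inverting demand: P = 173 − 5Q.
Monopoly sets MR = MC: 173 − 10Q = 76 ⇒ Q = 9.7, P = 173 − 5·9.7 = 124.5.
Profit = (124.5 − 76)·9.7 = 470.45.
With perfect price discrimination, output is the efficient level Q = 19.4 (where demand meets MC), but every buyer pays their willingness to pay: CS = 0 and PS = total surplus.
PS equals the full surplus area, 940.9. Profit = 940.9 = 940.9.
Change in economic profit: 940.9 − 470.45 = 470.45.

π rises by 470.45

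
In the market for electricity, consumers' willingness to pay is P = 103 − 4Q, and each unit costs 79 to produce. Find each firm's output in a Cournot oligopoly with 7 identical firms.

q_i = 0.75

With 7 symmetric Cournot firms, each firm's FOC gives 103 − 32q = 79, so q = 0.75, Q = 7·0.75 = 5.25, and P = 82.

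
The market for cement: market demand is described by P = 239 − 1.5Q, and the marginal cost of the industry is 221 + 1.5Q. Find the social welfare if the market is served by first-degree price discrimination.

TS = 54

Under first-degree price discrimination the firm charges each unit its demand price and produces up to where P = MC, i.e. Q = 6. Consumer surplus is zero; producer surplus equals total surplus.
TS = 54 (equal to competitive TS).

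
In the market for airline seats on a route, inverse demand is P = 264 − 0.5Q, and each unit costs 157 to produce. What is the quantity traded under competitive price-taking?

Perfect competition: P = MC = 157, so 264 − 0.5Q = 157 and Q = 214.

Q = 214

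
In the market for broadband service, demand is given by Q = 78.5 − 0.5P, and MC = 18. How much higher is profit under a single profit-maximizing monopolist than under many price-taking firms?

π rises by 2415.125

Inverting demand: P = 157 − 2Q.
Under competition P = MC = 18, so Q = (157 − 18)/2 = 69.5.
Profit = (18 − 18)·69.5 = 0.
A monopolist chooses Q where MR = MC. MR = 157 − 4Q; setting this equal to 18 gives Q = 34.75 and P = 87.5.
Profit = (87.5 − 18)·34.75 = 2415.125.
Change in profit: 2415.125 − 0 = 2415.125.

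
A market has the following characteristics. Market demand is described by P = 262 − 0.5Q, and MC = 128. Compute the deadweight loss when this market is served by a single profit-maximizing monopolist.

Competitive firms price at marginal cost: P = 128, giving Q = 268.
Monopoly sets MR = MC: 262 − Q = 128 ⇒ Q = 134, P = 262 − 0.5·134 = 195.
DWL is the triangle between Q = 134 and Q = 268: ½·(268 − 134)·(195 − 128) = 4489.

DWL = 4489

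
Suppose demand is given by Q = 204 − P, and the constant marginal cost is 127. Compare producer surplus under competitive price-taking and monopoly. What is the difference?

Inverting demand: P = 204 − Q.
Under competition P = MC = 127, so Q = (204 − 127)/1 = 77.
PS = (127 − 127)·77 = 0.
A monopolist chooses Q where MR = MC. MR = 204 − 2Q; setting this equal to 127 gives Q = 38.5 and P = 165.5.
PS = (165.5 − 127)·38.5 = 1482.25.
Change in producer surplus: 1482.25 − 0 = 1482.25.

Producer surplus rises by 1482.25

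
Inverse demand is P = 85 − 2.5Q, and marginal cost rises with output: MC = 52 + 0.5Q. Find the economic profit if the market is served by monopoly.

Monopoly sets MR = MC: 85 − 5Q = 52 + 0.5Q ⇒ Q = 6, P = 85 − 2.5·6 = 70.
Profit = 70·6 − (52·6 + ½·0.5·6²) = 99.

Profit = 99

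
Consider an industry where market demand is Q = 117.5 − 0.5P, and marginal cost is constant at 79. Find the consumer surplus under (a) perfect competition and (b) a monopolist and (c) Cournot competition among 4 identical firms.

Inverting demand: P = 235 − 2Q.
Competitive firms price at marginal cost: P = 79, giving Q = 78.
CS = ½·(235 − 79)·78 = 6084.
Monopoly sets MR = MC: 235 − 4Q = 79 ⇒ Q = 39, P = 235 − 2·39 = 157.
CS = ½·(235 − 157)·39 = 1521.
In a 4-firm Cournot equilibrium, symmetry and the first-order condition give q = (235 − 79)/(10) = 15.6. So Q = 62.4 and P = 110.2.
CS = ½·(235 − 110.2)·62.4 = 3893.76.

Competition: CS = 6084; Monopoly: CS = 1521; Cournot: CS = 3893.76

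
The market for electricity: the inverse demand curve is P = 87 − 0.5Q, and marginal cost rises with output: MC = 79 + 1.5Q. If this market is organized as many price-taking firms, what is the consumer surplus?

CS = 4

Competitive equilibrium sets price equal to marginal cost: 87 − 0.5Q = 79 + 1.5Q, so Q = 4 and P = 85.
CS = ½·(87 − 85)·4 = 4.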